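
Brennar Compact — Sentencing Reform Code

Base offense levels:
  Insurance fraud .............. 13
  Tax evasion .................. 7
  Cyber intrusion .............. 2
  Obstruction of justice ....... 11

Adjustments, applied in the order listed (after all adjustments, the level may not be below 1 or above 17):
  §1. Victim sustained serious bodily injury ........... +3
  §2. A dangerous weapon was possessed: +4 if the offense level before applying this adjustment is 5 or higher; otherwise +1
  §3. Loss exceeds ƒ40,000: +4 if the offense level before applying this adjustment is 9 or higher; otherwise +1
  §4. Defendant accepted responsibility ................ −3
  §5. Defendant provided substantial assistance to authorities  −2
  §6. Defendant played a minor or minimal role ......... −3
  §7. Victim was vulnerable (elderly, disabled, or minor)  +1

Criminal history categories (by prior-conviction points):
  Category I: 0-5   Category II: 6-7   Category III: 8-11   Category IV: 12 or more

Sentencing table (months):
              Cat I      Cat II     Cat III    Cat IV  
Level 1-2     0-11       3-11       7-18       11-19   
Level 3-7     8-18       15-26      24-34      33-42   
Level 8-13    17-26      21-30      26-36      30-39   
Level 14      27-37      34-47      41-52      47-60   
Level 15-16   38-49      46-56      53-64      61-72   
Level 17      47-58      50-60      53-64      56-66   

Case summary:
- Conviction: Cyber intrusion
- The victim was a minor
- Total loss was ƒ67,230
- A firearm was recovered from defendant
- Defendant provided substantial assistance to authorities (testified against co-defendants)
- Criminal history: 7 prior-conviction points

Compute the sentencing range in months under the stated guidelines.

15-26 months

Base offense level for cyber intrusion: 2.
§1 does not apply.
§2 applies (level before this adjustment is 2 < 5, so +1): 2 + 1 = 3.
§3 applies (level before this adjustment is 3 < 9, so +1): 3 + 1 = 4.
§5 applies: 4 − 2 = 2.
§7 applies: 2 + 1 = 3.
Final offense level: 3.
Criminal history: 7 prior points → Category II (6-7).
Level 3 falls in the 3-7 band.
Grid: Level 3-7 × Category II = 15-26 months.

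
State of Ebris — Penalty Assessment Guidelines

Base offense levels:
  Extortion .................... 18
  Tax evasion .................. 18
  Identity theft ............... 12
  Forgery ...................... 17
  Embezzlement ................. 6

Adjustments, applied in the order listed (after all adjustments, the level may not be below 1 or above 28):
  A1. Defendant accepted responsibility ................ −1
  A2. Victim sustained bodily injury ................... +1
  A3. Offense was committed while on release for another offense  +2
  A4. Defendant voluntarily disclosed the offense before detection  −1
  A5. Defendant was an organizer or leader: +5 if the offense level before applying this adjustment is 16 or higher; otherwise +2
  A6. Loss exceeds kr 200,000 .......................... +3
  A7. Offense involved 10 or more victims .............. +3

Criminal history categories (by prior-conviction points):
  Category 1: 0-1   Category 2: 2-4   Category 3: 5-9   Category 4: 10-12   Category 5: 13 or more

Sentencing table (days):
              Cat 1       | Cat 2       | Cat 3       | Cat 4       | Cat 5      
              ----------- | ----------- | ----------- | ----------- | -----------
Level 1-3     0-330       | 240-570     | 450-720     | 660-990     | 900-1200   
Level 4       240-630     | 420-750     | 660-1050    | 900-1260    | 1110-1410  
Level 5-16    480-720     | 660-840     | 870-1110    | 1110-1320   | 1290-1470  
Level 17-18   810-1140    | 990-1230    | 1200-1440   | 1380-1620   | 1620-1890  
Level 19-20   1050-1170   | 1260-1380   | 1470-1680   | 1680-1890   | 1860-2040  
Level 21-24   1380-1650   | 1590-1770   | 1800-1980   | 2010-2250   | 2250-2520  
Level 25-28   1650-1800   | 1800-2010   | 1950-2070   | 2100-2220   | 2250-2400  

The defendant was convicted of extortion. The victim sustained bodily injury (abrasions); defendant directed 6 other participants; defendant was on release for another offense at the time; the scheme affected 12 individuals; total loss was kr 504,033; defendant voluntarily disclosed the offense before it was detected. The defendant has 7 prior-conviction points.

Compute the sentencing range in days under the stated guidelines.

Base offense level for extortion: 18.
A1 does not apply.
A2 applies: 18 + 1 = 19.
A3 applies: 19 + 2 = 21.
A4 applies: 21 − 1 = 20.
A5 applies (level before this adjustment is 20 ≥ 16, so +5): 20 + 5 = 25.
A6 applies: 25 + 3 = 28.
A7 applies: 28 + 3 = 31.
Level 31 exceeds the maximum of 28; capped at 28.
Final offense level: 28.
Criminal history: 7 prior points → Category 3 (5-9).
Level 28 falls in the 25-28 band.
Grid: Level 25-28 × Category 3 = 1950-2070 days.

1950-2070 days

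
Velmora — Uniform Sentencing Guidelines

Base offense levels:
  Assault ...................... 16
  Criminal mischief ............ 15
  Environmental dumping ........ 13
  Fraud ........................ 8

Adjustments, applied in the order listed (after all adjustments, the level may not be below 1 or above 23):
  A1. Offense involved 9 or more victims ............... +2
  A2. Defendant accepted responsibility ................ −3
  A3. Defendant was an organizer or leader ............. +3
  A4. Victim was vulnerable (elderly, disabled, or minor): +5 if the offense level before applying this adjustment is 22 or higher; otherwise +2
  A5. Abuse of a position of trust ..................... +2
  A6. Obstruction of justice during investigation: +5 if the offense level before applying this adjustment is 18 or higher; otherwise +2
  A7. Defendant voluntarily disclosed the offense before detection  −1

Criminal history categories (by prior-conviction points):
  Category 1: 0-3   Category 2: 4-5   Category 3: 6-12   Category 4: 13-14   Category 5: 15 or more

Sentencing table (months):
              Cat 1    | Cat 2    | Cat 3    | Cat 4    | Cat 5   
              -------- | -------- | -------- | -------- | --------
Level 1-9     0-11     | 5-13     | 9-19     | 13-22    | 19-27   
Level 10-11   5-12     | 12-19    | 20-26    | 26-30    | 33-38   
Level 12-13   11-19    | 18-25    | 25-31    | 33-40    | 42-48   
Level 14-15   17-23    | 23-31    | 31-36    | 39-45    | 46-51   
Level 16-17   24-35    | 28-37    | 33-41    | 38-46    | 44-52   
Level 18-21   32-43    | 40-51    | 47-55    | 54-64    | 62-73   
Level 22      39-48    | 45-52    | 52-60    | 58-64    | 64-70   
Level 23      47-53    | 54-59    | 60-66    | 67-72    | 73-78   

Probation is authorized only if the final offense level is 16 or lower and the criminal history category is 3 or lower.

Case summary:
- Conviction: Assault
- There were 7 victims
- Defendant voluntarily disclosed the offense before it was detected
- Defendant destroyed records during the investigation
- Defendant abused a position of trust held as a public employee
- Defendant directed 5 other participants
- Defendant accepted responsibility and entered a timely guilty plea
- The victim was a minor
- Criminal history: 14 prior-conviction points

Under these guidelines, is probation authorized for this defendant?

No

Base offense level for assault: 16.
A1 does not apply.
A2 applies: 16 − 3 = 13.
A3 applies: 13 + 3 = 16.
A4 applies (level before this adjustment is 16 < 22, so +2): 16 + 2 = 18.
A5 applies: 18 + 2 = 20.
A6 applies (level before this adjustment is 20 ≥ 18, so +5): 20 + 5 = 25.
A7 applies: 25 − 1 = 24.
Level 24 exceeds the maximum of 23; capped at 23.
Final offense level: 23.
Criminal history: 14 prior points → Category 4 (13-14).
Level 23 falls in the 23 band.
Grid: Level 23 × Category 4 = 67-72 months.
Probation check: level 23 > 16 and category 4 > 3 → not eligible.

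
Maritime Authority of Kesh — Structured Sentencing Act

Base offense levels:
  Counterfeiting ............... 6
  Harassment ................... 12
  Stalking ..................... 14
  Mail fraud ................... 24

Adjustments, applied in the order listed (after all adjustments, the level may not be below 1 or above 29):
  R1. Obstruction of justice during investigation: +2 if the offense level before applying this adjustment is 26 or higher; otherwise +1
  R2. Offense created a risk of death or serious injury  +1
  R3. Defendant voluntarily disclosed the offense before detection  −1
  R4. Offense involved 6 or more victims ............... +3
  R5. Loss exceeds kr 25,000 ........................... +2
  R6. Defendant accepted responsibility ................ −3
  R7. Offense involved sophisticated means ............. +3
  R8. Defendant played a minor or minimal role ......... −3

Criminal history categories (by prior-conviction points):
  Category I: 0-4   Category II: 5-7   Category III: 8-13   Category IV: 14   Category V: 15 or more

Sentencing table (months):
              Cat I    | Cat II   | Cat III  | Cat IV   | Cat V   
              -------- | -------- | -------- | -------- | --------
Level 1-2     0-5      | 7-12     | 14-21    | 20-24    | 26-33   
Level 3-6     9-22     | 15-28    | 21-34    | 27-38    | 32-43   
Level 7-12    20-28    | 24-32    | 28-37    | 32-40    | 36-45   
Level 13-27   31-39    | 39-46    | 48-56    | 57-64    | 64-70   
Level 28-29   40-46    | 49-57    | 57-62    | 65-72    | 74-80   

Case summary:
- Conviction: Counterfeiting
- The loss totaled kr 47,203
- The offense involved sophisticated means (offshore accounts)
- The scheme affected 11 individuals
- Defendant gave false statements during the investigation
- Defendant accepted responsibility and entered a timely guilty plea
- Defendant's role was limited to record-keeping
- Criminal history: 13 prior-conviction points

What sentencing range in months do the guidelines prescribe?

Base offense level for counterfeiting: 6.
R1 applies (level before this adjustment is 6 < 26, so +1): 6 + 1 = 7.
R2 does not apply.
R3 does not apply.
R4 applies: 7 + 3 = 10.
R5 applies: 10 + 2 = 12.
R6 applies: 12 − 3 = 9.
R7 applies: 9 + 3 = 12.
R8 applies: 12 − 3 = 9.
Final offense level: 9.
Criminal history: 13 prior points → Category III (8-13).
Level 9 falls in the 7-12 band.
Grid: Level 7-12 × Category III = 28-37 months.

28-37 months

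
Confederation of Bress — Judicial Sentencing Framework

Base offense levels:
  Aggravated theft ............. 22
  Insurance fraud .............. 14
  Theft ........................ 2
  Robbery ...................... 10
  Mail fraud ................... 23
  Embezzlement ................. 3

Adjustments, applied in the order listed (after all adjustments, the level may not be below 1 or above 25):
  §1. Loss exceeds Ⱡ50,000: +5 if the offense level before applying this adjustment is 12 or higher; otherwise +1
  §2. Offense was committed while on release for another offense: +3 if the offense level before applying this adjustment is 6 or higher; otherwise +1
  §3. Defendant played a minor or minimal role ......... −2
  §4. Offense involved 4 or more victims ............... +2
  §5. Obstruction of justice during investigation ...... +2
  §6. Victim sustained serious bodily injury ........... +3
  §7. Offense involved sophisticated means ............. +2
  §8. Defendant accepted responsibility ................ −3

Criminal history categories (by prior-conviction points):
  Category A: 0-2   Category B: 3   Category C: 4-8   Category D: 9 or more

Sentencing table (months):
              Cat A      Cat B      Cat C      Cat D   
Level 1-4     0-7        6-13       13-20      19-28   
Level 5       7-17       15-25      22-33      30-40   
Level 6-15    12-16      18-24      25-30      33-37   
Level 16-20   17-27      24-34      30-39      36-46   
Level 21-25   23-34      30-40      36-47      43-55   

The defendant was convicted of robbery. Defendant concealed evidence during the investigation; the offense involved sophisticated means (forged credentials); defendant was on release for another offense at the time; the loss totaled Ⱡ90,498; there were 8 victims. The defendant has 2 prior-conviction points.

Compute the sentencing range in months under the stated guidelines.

17-27 months

Base offense level for robbery: 10.
§1 applies (level before this adjustment is 10 < 12, so +1): 10 + 1 = 11.
§2 applies (level before this adjustment is 11 ≥ 6, so +3): 11 + 3 = 14.
§3 does not apply.
§4 applies: 14 + 2 = 16.
§5 applies: 16 + 2 = 18.
§7 applies: 18 + 2 = 20.
§8 does not apply.
Final offense level: 20.
Criminal history: 2 prior points → Category A (0-2).
Level 20 falls in the 16-20 band.
Grid: Level 16-20 × Category A = 17-27 months.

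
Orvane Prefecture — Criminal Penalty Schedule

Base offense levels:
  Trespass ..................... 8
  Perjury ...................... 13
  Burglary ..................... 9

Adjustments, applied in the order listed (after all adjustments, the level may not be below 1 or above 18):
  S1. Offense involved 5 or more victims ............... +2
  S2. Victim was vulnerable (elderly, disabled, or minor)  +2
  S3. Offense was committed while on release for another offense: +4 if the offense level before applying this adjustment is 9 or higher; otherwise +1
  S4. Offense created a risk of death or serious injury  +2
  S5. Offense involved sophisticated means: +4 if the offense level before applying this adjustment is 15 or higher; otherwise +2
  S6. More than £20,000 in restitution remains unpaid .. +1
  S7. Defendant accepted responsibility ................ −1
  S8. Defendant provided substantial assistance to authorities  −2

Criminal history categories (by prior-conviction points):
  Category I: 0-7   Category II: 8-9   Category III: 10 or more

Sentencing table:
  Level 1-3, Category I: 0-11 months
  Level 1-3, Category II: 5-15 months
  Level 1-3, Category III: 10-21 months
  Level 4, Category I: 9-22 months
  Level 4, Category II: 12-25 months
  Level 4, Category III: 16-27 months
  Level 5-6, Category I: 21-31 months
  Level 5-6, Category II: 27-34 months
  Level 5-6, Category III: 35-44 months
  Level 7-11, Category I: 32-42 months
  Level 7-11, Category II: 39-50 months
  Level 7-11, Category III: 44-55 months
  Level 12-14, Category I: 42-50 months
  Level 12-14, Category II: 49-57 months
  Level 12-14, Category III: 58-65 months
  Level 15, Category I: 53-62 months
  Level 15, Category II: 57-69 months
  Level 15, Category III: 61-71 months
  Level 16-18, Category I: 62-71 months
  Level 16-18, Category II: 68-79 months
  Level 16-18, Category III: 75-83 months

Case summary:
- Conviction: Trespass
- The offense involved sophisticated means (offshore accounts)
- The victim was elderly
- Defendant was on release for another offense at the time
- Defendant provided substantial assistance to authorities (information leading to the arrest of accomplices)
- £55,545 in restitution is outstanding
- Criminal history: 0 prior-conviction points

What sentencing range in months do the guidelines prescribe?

53-62 months

Base offense level for trespass: 8.
S2 applies: 8 + 2 = 10.
S3 applies (level before this adjustment is 10 ≥ 9, so +4): 10 + 4 = 14.
S5 applies (level before this adjustment is 14 < 15, so +2): 14 + 2 = 16.
S6 applies: 16 + 1 = 17.
S7 does not apply.
S8 applies: 17 − 2 = 15.
Final offense level: 15.
Criminal history: 0 prior points → Category I (0-7).
Level 15 falls in the 15 band.
Grid: Level 15 × Category I = 53-62 months.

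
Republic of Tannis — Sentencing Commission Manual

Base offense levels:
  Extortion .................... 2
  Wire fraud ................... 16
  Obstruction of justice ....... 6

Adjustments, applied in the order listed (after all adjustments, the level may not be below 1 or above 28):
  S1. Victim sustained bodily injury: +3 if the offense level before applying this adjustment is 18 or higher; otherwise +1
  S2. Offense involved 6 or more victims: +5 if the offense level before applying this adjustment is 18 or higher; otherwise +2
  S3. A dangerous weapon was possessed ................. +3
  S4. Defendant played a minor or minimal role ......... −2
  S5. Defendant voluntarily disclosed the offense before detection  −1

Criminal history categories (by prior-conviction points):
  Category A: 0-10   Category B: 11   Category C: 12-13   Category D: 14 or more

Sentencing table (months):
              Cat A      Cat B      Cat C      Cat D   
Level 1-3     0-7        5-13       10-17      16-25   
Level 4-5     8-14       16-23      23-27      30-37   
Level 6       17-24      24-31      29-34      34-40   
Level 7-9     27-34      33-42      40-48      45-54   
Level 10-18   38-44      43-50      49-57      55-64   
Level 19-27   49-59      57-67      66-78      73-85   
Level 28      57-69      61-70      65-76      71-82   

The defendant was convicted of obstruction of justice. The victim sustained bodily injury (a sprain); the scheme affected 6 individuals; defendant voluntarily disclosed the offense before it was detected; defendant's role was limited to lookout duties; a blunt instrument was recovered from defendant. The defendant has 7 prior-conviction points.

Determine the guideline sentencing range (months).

Base offense level for obstruction of justice: 6.
S1 applies (level before this adjustment is 6 < 18, so +1): 6 + 1 = 7.
S2 applies (level before this adjustment is 7 < 18, so +2): 7 + 2 = 9.
S3 applies: 9 + 3 = 12.
S4 applies: 12 − 2 = 10.
S5 applies: 10 − 1 = 9.
Final offense level: 9.
Criminal history: 7 prior points → Category A (0-10).
Level 9 falls in the 7-9 band.
Grid: Level 7-9 × Category A = 27-34 months.

27-34 months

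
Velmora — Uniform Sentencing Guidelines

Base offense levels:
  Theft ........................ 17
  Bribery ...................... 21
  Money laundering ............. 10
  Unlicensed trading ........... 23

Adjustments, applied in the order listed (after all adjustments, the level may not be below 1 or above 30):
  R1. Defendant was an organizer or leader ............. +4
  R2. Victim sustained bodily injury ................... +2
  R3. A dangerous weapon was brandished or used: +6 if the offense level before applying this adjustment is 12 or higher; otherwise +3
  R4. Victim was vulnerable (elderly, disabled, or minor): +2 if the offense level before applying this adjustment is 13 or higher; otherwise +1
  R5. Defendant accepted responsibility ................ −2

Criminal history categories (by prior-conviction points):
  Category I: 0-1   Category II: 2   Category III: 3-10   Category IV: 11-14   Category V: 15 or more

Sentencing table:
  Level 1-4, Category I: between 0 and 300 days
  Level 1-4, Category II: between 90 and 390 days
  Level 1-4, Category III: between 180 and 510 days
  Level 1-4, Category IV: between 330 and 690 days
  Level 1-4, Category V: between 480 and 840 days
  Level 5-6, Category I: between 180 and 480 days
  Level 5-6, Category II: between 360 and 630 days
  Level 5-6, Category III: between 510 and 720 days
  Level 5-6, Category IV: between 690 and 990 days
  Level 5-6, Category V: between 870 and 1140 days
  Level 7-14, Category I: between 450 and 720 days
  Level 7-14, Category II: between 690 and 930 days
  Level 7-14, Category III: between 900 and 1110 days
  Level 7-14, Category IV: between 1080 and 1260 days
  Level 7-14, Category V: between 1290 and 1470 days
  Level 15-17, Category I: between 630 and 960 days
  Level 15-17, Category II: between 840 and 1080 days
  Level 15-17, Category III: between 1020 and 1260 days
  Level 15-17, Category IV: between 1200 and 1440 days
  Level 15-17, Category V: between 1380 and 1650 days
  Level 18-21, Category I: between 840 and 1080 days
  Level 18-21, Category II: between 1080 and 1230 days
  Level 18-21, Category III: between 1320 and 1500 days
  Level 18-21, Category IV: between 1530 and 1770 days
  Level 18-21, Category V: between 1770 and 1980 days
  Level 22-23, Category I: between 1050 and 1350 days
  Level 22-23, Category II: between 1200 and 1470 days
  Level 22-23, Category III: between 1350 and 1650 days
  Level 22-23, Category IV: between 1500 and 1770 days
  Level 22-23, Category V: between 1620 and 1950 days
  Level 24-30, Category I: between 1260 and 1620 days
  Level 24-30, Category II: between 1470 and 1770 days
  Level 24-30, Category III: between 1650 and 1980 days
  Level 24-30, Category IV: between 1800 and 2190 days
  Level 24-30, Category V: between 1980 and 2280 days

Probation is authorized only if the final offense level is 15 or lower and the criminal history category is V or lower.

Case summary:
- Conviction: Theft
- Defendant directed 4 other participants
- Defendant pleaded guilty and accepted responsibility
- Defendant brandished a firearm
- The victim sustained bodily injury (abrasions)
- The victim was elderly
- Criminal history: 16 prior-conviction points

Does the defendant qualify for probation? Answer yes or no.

Base offense level for theft: 17.
R1 applies: 17 + 4 = 21.
R2 applies: 21 + 2 = 23.
R3 applies (level before this adjustment is 23 ≥ 12, so +6): 23 + 6 = 29.
R4 applies (level before this adjustment is 29 ≥ 13, so +2): 29 + 2 = 31.
R5 applies: 31 − 2 = 29.
Final offense level: 29.
Criminal history: 16 prior points → Category V (15+).
Level 29 falls in the 24-30 band.
Grid: Level 24-30 × Category V = 1980-2280 days.
Probation check: level 29 > 15 and category V ≤ V → not eligible.

No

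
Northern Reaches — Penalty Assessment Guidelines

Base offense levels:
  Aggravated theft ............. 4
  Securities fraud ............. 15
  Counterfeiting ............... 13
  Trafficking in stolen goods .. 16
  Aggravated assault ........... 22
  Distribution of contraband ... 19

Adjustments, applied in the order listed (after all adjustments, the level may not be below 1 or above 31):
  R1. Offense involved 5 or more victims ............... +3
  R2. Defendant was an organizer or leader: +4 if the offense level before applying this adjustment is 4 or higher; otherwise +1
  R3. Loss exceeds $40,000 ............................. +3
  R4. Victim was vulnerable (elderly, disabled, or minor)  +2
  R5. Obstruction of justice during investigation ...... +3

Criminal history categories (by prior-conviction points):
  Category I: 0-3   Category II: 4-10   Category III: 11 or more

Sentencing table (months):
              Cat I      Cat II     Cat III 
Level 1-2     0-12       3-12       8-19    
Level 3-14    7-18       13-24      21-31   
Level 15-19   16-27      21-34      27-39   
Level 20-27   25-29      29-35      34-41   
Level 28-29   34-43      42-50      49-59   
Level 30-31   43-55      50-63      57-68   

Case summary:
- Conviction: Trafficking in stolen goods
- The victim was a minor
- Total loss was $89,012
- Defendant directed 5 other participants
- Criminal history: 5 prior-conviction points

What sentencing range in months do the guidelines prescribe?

Base offense level for trafficking in stolen goods: 16.
R2 applies (level before this adjustment is 16 ≥ 4, so +4): 16 + 4 = 20.
R3 applies: 20 + 3 = 23.
R4 applies: 23 + 2 = 25.
Final offense level: 25.
Criminal history: 5 prior points → Category II (4-10).
Level 25 falls in the 20-27 band.
Grid: Level 20-27 × Category II = 29-35 months.

29-35 months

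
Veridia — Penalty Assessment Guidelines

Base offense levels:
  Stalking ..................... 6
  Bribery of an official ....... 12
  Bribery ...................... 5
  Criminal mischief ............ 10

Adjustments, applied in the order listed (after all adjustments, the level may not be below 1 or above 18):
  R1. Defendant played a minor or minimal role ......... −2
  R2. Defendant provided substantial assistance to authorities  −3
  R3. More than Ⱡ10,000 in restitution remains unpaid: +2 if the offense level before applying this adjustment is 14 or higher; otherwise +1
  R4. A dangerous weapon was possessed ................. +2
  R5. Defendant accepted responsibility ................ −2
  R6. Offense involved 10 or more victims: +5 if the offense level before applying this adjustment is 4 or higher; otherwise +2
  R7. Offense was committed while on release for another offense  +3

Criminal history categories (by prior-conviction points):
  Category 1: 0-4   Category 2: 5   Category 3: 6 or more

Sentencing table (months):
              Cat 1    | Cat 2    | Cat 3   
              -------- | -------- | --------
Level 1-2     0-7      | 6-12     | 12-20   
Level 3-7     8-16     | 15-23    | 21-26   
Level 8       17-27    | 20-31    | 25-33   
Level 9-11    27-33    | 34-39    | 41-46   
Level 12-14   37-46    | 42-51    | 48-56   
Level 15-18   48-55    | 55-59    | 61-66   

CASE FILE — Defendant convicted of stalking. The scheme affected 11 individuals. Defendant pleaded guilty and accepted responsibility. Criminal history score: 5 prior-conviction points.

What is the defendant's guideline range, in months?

34-39 months

Base offense level for stalking: 6.
R1 does not apply.
R2 does not apply.
R3 does not apply.
R5 applies: 6 − 2 = 4.
R6 applies (level before this adjustment is 4 ≥ 4, so +5): 4 + 5 = 9.
Final offense level: 9.
Criminal history: 5 prior points → Category 2 (5).
Level 9 falls in the 9-11 band.
Grid: Level 9-11 × Category 2 = 34-39 months.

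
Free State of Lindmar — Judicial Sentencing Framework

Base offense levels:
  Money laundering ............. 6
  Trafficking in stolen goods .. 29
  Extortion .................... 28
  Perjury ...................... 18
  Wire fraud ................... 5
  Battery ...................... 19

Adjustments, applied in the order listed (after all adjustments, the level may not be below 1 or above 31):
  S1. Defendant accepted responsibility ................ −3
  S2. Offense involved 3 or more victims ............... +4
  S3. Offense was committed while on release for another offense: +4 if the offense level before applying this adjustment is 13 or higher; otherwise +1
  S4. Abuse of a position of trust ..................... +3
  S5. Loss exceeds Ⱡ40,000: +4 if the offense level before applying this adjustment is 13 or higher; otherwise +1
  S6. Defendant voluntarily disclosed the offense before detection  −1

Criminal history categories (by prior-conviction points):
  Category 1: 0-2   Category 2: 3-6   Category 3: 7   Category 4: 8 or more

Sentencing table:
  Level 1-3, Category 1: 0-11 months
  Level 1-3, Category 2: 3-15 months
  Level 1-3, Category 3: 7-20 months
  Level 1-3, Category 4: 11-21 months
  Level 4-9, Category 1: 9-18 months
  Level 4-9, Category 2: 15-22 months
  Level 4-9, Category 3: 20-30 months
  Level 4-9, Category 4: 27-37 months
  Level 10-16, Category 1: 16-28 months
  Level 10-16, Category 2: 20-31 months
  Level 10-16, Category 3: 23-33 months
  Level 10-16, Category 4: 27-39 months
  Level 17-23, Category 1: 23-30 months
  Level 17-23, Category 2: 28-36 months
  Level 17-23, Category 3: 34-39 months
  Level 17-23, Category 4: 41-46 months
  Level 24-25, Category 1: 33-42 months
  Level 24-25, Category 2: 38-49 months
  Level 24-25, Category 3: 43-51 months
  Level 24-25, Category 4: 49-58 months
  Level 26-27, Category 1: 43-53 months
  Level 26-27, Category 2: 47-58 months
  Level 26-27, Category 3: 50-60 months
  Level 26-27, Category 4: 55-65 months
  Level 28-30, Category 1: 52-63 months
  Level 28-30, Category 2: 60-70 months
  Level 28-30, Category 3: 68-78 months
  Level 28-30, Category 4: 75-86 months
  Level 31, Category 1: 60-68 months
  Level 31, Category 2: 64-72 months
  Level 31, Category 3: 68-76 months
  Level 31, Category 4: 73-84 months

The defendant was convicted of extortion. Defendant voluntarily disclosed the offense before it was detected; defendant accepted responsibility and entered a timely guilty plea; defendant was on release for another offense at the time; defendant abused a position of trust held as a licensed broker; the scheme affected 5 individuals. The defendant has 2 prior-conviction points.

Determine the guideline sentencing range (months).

60-68 months

Base offense level for extortion: 28.
S1 applies: 28 − 3 = 25.
S2 applies: 25 + 4 = 29.
S3 applies (level before this adjustment is 29 ≥ 13, so +4): 29 + 4 = 33.
S4 applies: 33 + 3 = 36.
S5 does not apply.
S6 applies: 36 − 1 = 35.
Level 35 exceeds the maximum of 31; capped at 31.
Final offense level: 31.
Criminal history: 2 prior points → Category 1 (0-2).
Level 31 falls in the 31 band.
Grid: Level 31 × Category 1 = 60-68 months.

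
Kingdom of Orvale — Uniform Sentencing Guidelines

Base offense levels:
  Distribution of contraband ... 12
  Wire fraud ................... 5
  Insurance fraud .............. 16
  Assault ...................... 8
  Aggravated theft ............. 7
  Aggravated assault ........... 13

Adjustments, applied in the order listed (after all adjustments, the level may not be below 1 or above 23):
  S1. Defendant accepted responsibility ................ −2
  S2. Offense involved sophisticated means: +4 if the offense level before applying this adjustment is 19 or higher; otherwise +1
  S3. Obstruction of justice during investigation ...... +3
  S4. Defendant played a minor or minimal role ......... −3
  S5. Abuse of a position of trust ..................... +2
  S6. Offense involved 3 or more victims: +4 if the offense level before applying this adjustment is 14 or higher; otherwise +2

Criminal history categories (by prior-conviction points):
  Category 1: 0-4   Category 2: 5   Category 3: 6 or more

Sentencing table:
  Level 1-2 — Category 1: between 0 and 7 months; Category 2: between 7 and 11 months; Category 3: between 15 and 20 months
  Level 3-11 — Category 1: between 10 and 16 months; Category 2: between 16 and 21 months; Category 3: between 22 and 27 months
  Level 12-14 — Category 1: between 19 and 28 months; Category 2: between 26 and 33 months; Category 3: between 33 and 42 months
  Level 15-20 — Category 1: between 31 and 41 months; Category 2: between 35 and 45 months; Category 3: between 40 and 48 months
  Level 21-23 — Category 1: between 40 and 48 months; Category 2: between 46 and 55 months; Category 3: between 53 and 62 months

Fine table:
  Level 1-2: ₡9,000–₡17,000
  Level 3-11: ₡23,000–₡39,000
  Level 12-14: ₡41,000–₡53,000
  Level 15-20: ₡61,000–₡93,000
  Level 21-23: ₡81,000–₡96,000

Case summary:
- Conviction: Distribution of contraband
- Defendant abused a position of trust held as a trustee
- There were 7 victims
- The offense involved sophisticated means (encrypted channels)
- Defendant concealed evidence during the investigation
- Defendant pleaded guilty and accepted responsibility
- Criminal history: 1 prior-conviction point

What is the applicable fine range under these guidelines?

₡61,000–₡93,000

Base offense level for distribution of contraband: 12.
S1 applies: 12 − 2 = 10.
S2 applies (level before this adjustment is 10 < 19, so +1): 10 + 1 = 11.
S3 applies: 11 + 3 = 14.
S4 does not apply.
S5 applies: 14 + 2 = 16.
S6 applies (level before this adjustment is 16 ≥ 14, so +4): 16 + 4 = 20.
Final offense level: 20.
Level 20 falls in the 15-20 band.
Fine table: Level 15-20 → ₡61,000–₡93,000.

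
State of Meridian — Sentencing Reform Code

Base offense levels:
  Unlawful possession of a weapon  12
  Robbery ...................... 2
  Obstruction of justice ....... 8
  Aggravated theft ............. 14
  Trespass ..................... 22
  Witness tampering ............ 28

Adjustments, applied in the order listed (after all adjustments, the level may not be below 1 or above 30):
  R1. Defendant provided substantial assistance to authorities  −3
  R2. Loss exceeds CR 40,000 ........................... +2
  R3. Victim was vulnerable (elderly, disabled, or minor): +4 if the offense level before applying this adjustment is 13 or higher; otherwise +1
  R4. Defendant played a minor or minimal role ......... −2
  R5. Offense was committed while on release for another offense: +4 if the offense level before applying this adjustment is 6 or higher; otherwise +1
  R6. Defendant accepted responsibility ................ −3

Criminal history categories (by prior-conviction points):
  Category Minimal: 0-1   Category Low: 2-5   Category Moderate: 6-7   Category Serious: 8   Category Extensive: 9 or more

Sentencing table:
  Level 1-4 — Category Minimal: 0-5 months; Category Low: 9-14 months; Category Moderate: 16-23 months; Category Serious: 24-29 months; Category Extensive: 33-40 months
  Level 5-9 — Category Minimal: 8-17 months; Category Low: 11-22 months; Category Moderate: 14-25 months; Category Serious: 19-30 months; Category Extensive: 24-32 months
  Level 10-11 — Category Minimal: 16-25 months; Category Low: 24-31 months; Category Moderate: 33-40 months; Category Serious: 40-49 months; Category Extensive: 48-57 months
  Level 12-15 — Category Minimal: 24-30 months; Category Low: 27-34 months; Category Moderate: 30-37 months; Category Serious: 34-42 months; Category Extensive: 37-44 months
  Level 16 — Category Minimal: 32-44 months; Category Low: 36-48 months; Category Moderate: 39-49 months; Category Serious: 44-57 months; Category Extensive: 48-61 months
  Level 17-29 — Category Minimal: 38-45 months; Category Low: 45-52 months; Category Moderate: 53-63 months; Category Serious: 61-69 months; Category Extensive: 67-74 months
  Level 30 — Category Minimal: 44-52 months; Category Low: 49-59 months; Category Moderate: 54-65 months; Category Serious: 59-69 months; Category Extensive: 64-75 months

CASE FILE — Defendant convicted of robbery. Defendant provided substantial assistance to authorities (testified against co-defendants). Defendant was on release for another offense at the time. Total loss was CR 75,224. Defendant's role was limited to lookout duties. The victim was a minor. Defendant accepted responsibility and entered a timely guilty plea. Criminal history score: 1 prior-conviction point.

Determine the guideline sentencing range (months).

0-5 months

Base offense level for robbery: 2.
R1 applies: 2 − 3 = -1.
R2 applies: -1 + 2 = 1.
R3 applies (level before this adjustment is 1 < 13, so +1): 1 + 1 = 2.
R4 applies: 2 − 2 = 0.
R5 applies (level before this adjustment is 0 < 6, so +1): 0 + 1 = 1.
R6 applies: 1 − 3 = -2.
Level -2 is below the minimum of 1; floored at 1.
Final offense level: 1.
Criminal history: 1 prior point → Category Minimal (0-1).
Level 1 falls in the 1-4 band.
Grid: Level 1-4 × Category Minimal = 0-5 months.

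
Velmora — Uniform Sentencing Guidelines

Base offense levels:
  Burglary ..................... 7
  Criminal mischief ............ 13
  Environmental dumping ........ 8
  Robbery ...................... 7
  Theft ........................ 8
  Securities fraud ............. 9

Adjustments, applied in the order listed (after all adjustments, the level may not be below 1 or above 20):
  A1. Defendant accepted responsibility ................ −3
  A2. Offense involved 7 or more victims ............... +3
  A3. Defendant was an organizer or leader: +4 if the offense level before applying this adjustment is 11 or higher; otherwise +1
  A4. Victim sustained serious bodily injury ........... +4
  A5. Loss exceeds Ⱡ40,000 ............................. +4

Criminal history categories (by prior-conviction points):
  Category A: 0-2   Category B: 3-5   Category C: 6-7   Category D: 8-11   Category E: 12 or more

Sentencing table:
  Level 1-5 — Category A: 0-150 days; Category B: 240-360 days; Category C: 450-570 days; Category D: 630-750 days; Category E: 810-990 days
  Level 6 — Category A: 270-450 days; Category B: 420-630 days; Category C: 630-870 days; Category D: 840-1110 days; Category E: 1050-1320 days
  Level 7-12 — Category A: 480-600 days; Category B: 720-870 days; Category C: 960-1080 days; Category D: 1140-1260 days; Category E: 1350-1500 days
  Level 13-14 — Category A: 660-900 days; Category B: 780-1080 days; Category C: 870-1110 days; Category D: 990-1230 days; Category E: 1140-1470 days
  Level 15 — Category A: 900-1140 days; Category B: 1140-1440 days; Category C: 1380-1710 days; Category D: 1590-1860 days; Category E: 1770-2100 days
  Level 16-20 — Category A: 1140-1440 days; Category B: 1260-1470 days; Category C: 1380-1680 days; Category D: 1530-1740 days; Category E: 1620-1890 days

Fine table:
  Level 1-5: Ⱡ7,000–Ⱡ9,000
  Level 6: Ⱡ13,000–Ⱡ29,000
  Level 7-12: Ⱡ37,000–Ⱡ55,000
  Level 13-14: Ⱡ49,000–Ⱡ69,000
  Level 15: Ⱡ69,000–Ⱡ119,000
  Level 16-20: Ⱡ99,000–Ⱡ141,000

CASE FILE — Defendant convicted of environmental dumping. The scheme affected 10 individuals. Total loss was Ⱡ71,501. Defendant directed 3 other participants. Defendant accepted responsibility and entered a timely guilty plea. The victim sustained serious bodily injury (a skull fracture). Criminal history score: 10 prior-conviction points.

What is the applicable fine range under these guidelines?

Ⱡ99,000–Ⱡ141,000

Base offense level for environmental dumping: 8.
A1 applies: 8 − 3 = 5.
A2 applies: 5 + 3 = 8.
A3 applies (level before this adjustment is 8 < 11, so +1): 8 + 1 = 9.
A4 applies: 9 + 4 = 13.
A5 applies: 13 + 4 = 17.
Final offense level: 17.
Level 17 falls in the 16-20 band.
Fine table: Level 16-20 → Ⱡ99,000–Ⱡ141,000.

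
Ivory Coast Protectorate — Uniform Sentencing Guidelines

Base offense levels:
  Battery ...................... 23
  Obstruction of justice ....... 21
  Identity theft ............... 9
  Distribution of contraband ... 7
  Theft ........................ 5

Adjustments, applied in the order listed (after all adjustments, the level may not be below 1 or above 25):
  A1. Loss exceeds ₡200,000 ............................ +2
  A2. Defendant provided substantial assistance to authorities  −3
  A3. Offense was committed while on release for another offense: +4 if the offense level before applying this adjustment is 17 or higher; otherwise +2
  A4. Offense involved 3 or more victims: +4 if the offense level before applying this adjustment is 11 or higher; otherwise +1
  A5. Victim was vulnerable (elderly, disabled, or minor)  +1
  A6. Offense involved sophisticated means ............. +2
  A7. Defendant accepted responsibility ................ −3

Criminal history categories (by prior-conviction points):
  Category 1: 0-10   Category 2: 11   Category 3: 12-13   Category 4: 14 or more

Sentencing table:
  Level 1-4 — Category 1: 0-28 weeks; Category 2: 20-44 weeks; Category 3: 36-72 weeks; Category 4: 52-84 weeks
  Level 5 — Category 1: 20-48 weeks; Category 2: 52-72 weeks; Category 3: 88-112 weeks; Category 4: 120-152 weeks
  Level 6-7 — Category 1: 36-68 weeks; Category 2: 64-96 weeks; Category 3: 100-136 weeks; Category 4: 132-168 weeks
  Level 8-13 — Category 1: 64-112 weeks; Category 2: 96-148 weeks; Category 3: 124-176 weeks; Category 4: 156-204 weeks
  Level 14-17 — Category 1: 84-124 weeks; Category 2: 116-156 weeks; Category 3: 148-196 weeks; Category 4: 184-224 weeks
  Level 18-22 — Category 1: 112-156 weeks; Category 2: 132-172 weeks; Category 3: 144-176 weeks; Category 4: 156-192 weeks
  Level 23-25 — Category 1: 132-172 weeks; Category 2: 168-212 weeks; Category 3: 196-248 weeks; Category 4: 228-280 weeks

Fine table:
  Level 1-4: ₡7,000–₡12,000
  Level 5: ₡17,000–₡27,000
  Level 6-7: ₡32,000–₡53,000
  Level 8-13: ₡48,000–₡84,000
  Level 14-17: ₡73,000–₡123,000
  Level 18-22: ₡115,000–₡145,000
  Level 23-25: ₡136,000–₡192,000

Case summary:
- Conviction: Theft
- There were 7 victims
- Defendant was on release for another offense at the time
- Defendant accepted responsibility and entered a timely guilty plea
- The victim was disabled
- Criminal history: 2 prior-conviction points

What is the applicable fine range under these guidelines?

₡32,000–₡53,000

Base offense level for theft: 5.
A2 does not apply.
A3 applies (level before this adjustment is 5 < 17, so +2): 5 + 2 = 7.
A4 applies (level before this adjustment is 7 < 11, so +1): 7 + 1 = 8.
A5 applies: 8 + 1 = 9.
A6 does not apply.
A7 applies: 9 − 3 = 6.
Final offense level: 6.
Level 6 falls in the 6-7 band.
Fine table: Level 6-7 → ₡32,000–₡53,000.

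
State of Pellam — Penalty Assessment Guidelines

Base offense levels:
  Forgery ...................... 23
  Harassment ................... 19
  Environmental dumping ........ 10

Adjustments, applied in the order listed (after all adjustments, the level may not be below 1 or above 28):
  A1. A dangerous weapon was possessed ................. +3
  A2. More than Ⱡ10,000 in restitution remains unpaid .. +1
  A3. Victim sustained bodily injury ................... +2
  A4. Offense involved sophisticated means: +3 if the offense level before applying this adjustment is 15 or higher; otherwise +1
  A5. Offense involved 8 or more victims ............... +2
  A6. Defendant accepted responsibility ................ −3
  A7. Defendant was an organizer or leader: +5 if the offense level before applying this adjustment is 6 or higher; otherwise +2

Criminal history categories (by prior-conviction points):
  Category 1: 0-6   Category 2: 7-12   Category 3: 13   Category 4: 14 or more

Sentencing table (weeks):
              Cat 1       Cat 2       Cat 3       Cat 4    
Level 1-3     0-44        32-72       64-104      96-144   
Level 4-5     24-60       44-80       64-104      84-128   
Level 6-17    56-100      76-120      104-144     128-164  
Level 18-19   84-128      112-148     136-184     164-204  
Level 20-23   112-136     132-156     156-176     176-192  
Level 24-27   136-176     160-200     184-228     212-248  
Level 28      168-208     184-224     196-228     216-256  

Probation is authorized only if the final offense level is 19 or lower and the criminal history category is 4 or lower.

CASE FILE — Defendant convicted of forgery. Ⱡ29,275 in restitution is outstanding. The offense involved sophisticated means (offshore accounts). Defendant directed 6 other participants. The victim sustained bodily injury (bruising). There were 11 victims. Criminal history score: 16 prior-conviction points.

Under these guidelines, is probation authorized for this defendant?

No

Base offense level for forgery: 23.
A1 does not apply.
A2 applies: 23 + 1 = 24.
A3 applies: 24 + 2 = 26.
A4 applies (level before this adjustment is 26 ≥ 15, so +3): 26 + 3 = 29.
A5 applies: 29 + 2 = 31.
A7 applies (level before this adjustment is 31 ≥ 6, so +5): 31 + 5 = 36.
Level 36 exceeds the maximum of 28; capped at 28.
Final offense level: 28.
Criminal history: 16 prior points → Category 4 (14+).
Level 28 falls in the 28 band.
Grid: Level 28 × Category 4 = 216-256 weeks.
Probation check: level 28 > 19 and category 4 ≤ 4 → not eligible.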